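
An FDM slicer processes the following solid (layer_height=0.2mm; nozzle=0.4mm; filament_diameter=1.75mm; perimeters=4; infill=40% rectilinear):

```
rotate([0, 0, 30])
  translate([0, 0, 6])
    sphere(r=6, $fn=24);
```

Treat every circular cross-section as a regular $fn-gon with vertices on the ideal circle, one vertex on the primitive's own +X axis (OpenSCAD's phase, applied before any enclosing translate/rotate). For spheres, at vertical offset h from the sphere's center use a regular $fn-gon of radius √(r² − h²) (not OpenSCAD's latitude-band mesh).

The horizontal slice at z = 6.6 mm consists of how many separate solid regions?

At z = 6.6 mm: the r=6 sphere contributes a regular 24-gon of circumradius √(6²−0.6²) = 5.970; (whole slice rotated 30° about Z — lengths, areas and connectivity unchanged). The result has 1 disconnected region.

1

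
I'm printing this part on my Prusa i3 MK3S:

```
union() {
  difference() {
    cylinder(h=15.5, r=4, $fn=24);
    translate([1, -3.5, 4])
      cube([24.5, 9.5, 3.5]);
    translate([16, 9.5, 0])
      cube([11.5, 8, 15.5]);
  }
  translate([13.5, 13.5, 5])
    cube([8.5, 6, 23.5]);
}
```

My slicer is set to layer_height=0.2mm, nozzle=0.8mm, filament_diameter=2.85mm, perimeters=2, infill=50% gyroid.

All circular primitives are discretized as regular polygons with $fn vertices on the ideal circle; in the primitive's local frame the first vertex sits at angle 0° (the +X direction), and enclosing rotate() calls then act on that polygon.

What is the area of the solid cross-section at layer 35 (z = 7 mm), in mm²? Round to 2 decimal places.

83.89 mm²

At z = 7 mm: the r=4 cylinder contributes a regular 24-gon of circumradius 4 (area = (24/2)·4.000²·sin(360°/24) = 49.69 mm²); the cube at (1, -3.5) (footprint 24.5×9.5) is included at this height (area 232.75 mm²); the 11.5×8 cube at (16, 9.5) contributes its full rectangle (area 92.00 mm²); Taking the first minus the rest: starting from the r=4 cylinder (49.69 mm²), the 24.5×9.5 cube at (1, -3.5) partially overlaps it — only the 16.81 mm² overlap (of its 232.75 mm²) is removed, clipping the outline; the 11.5×8 cube at (16, 9.5) misses the remaining region (no effect) — area = 32.89 mm²; the cube at (13.5, 13.5) is present — its section is the full 8.5×6 rectangle (area 51.00 mm²); Merging all regions: the 2 present regions are separate (no shared area or edge), so areas and boundary lengths simply add and each stays a separate island — area = 83.89 mm². Overall, the cross-section has 2 separate islands. Net area = 83.89 mm².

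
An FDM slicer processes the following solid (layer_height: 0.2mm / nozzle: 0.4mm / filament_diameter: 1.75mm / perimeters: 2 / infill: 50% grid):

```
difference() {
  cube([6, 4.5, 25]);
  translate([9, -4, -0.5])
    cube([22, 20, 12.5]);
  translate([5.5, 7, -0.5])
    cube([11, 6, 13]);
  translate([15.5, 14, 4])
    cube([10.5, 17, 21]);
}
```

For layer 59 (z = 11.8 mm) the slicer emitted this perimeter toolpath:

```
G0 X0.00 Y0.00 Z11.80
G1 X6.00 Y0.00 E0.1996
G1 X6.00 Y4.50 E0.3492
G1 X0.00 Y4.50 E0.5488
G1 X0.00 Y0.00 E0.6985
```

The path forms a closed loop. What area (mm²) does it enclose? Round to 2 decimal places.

27.00 mm²

Apply the shoelace formula to the sequence of (X, Y) vertices; enclosed area = 27.00 mm².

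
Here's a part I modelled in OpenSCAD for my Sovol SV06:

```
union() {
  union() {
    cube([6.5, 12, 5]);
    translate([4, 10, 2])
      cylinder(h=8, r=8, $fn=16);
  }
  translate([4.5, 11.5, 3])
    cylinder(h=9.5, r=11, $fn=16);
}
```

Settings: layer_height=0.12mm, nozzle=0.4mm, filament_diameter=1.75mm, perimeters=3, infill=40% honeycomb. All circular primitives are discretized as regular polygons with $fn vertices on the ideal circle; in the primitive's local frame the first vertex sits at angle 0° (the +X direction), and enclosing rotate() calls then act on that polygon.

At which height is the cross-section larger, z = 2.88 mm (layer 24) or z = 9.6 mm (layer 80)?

Layer 24 (z = 2.88): the cube (footprint 6.5×12) is included at this height (area 78.00 mm²); the r=8 cylinder at (4, 10) contributes a regular 16-gon of circumradius 8 (area = (16/2)·8.000²·sin(360°/16) = 195.93 mm²); Merging all regions: the regions partially overlap — summed areas 273.93 mm² minus the doubly-counted overlap 62.58 mm² gives 211.35 mm² — area = 211.35 mm²; the cylinder at (4.5, 11.5) is not intersected at this z (z outside [3, 12.5]); Combining (union): only that combined region is present, so the union is just that shape — area = 211.35 mm². So its area = 211.35 mm². Layer 80 (z = 9.6): the cube is absent (z outside [0, 5]); the r=8 cylinder at (4, 10) gives a regular 16-gon of circumradius 8 (constant along its height) (area = (16/2)·8.000²·sin(360°/16) = 195.93 mm²); Combining (union): only the r=8 cylinder at (4, 10) is present, so the union is just that shape — area = 195.93 mm²; the r=11 cylinder at (4.5, 11.5) contributes a regular 16-gon of circumradius 11 (area = (16/2)·11.000²·sin(360°/16) = 370.44 mm²); Merging all regions: the result so far lies entirely inside the r=11 cylinder at (4.5, 11.5), so the union is just the r=11 cylinder at (4.5, 11.5) — area = 370.44 mm². So its area = 370.44 mm². Layer 80 is larger (370.44 vs 211.35 mm²).

layer 80 (z = 9.6 mm)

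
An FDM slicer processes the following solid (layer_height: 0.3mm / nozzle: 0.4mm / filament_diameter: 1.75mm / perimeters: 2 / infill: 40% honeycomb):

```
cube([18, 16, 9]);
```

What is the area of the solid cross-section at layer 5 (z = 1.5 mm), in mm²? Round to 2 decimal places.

At z = 1.5 mm: the cube (footprint 18×16) is included at this height (area 288.00 mm²). Overall, the cross-section is a single solid region. Net area = 288.00 mm².

288.00 mm²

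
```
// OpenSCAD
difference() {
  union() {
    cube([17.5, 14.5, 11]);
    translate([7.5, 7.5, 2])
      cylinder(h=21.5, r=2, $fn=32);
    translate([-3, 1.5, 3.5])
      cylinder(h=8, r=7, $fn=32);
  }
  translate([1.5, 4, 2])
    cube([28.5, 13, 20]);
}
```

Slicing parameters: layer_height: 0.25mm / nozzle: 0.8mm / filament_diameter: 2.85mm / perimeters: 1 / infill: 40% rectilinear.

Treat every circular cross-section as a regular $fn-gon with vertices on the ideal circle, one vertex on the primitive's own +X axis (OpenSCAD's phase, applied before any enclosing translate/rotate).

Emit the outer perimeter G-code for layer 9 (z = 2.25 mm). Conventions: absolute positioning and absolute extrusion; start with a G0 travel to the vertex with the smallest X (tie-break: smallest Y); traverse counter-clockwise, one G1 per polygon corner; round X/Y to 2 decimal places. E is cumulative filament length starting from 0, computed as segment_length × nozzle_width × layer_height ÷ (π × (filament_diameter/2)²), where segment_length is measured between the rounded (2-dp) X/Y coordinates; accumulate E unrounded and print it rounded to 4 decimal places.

G0 X0.00 Y0.00 Z2.25
G1 X17.50 Y0.00 E0.5486
G1 X17.50 Y4.00 E0.6740
G1 X1.50 Y4.00 E1.1757
G1 X1.50 Y14.50 E1.5048
G1 X0.00 Y14.50 E1.5519
G1 X0.00 Y0.00 E2.0065

At z = 2.25 mm: the 17.5×14.5 cube contributes its full rectangle; the cylinder at (7.5, 7.5): section is a regular 32-gon, circumradius r=2; the cylinder at (-3, 1.5) does not reach this height (z outside [3.5, 11.5]); Combining (union): the r=2 cylinder at (7.5, 7.5) lies entirely inside the 17.5×14.5 cube, so the union is just the 17.5×14.5 cube — 1 connected region; the 28.5×13 cube at (1.5, 4) contributes its full rectangle; After the difference (first − rest): starting from that combined region, the 28.5×13 cube at (1.5, 4) partially overlaps it — only the 168.00 mm² overlap (of its 370.50 mm²) is removed, clipping the outline — 1 connected region. The outline is a single polygon with 6 vertices. Extrusion per mm of travel: 0.8 × 0.25 / (π × 1.425²) = 0.031351. Accumulating E over each segment gives final E = 2.0065.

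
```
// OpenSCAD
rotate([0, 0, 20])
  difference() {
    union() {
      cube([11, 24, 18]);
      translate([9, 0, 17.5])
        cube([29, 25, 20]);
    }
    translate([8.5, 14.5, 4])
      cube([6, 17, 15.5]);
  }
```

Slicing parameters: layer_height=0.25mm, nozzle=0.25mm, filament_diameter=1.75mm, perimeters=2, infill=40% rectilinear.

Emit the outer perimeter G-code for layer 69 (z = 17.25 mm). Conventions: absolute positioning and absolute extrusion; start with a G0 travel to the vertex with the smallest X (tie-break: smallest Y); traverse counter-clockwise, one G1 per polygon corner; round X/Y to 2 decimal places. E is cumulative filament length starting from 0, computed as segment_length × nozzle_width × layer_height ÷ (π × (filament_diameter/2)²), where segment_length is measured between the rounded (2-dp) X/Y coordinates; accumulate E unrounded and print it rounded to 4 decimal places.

At z = 17.25 mm: the 11×24 cube contributes its full rectangle; the cube at (9, 0) is absent (z outside [17.5, 37.5]); Taking the union: only the 11×24 cube is present, so the union is just that shape — 1 connected region; the cube at (8.5, 14.5) is present — its section is the full 6×17 rectangle; Taking the first minus the rest: starting from that combined region, the 6×17 cube at (8.5, 14.5) partially overlaps it — only the 23.75 mm² overlap (of its 102.00 mm²) is removed, clipping the outline — 1 connected region; (whole slice rotated 20° about Z — lengths, areas and connectivity unchanged). The outline is a single polygon with 6 vertices. Extrusion per mm of travel: 0.25 × 0.25 / (π × 0.875²) = 0.025984. Accumulating E over each segment gives final E = 1.8193.

G0 X-8.21 Y22.55 Z17.25
G1 X0.00 Y0.00 E0.6236
G1 X10.34 Y3.76 E0.9095
G1 X5.38 Y17.39 E1.2864
G1 X3.03 Y16.53 E1.3514
G1 X-0.22 Y25.46 E1.5983
G1 X-8.21 Y22.55 E1.8193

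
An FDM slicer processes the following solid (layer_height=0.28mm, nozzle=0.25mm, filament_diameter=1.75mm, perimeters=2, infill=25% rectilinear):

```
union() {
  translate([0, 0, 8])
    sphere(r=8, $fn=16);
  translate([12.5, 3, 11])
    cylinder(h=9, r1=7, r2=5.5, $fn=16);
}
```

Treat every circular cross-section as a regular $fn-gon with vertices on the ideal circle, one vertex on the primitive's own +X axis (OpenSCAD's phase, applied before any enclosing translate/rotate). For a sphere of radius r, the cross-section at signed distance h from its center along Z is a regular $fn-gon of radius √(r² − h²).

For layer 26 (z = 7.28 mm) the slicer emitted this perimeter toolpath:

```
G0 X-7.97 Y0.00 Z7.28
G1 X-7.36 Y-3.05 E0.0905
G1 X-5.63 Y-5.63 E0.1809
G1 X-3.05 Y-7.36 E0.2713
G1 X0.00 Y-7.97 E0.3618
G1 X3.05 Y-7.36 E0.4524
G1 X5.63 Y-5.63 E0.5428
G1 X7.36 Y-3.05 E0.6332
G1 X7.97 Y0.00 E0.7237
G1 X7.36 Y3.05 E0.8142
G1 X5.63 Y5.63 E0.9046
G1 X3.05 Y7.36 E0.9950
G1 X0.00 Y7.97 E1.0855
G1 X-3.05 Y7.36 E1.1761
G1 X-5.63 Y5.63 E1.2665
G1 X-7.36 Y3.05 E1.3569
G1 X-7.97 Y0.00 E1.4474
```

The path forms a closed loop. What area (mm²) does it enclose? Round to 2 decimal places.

Apply the shoelace formula to the sequence of (X, Y) vertices; enclosed area = 194.30 mm².

194.30 mm²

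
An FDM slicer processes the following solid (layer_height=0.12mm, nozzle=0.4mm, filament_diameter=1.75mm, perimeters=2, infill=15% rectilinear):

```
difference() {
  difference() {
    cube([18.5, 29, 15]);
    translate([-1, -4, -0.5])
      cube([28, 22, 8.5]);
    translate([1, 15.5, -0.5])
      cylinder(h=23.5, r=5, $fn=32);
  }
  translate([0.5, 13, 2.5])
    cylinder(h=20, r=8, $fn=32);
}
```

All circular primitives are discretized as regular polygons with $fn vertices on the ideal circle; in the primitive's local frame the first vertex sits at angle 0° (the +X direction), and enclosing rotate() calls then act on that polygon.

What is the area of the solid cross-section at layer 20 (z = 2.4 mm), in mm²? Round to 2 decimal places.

At z = 2.4 mm: the 18.5×29 cube contributes its full rectangle (area 536.50 mm²); the cube at (-1, -4) is present — its section is the full 28×22 rectangle (area 616.00 mm²); the r=5 cylinder at (1, 15.5) gives a regular 32-gon of circumradius 5 (constant along its height) (area = (32/2)·5.000²·sin(360°/32) = 78.04 mm²); After the difference (first − rest): starting from the 18.5×29 cube (536.50 mm²), the 28×22 cube at (-1, -4) partially overlaps it — only the 333.00 mm² overlap (of its 616.00 mm²) is removed, clipping the outline; the r=5 cylinder at (1, 15.5) partially overlaps it — only the 10.05 mm² overlap (of its 78.04 mm²) is removed, clipping the outline — area = 193.45 mm²; the cylinder at (0.5, 13) is absent (z outside [2.5, 22.5]); Subtracting the remaining from the first: none of the subtracted shapes is present at this height, so that combined region is unchanged — area = 193.45 mm². Overall, the cross-section is a single solid region. Net area = 193.45 mm².

193.45 mm²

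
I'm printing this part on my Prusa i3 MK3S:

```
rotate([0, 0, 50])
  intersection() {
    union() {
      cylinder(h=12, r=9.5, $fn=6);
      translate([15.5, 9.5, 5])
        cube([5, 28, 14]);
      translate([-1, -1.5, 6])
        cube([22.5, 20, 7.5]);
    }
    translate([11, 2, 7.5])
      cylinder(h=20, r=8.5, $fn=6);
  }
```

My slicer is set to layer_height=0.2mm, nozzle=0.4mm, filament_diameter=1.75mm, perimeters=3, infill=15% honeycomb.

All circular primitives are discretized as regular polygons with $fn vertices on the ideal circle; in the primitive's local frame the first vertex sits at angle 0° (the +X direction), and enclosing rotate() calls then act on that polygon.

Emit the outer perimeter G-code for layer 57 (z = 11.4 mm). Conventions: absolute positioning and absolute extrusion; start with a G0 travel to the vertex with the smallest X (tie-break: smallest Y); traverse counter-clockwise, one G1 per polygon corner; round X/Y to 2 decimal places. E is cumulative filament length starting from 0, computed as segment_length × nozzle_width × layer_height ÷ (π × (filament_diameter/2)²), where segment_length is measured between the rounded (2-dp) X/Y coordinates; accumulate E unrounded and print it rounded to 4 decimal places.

G0 X-2.83 Y11.19 Z11.40
G1 X0.07 Y3.20 E0.2827
G1 X8.11 Y1.78 E0.5543
G1 X6.70 Y5.65 E0.6913
G1 X12.38 Y12.43 E0.9854
G1 X11.00 Y16.22 E1.1196
G1 X2.63 Y17.70 E1.4023
G1 X-2.83 Y11.19 E1.6849

At z = 11.4 mm: the r=9.5 cylinder gives a regular 6-gon of circumradius 9.5 (constant along its height); the cube at (15.5, 9.5) (footprint 5×28) is included at this height; the cube at (-1, -1.5) is present — its section is the full 22.5×20 rectangle; Combining (union): the regions partially overlap (shared area 126.95 mm²), so overlapping operands fuse into one piece — 1 connected region; the cylinder at (11, 2): section is a regular 6-gon, circumradius r=8.5; After intersecting: the r=8.5 cylinder at (11, 2) partially overlaps that combined region; clipping to the common part keeps 153.61 mm² — 1 connected region; (whole slice rotated 50° about Z — lengths, areas and connectivity unchanged). The outline is a single polygon with 7 vertices. Extrusion per mm of travel: 0.4 × 0.2 / (π × 0.875²) = 0.033260. Accumulating E over each segment gives final E = 1.6849.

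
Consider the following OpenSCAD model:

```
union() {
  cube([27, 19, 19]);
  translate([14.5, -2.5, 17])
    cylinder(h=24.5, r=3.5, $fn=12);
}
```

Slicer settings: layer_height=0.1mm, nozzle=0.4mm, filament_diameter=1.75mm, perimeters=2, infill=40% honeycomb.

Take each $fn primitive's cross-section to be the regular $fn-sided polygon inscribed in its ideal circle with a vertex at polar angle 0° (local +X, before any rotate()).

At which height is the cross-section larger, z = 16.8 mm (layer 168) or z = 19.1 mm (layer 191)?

layer 168 (z = 16.8 mm)

Layer 168 (z = 16.8): the 27×19 cube contributes its full rectangle (area 513.00 mm²); the cylinder at (14.5, -2.5) is absent (z outside [17, 41.5]); Merging all regions: only the 27×19 cube is present, so the union is just that shape — area = 513.00 mm². So its area = 513.00 mm². Layer 191 (z = 19.1): the cube is not intersected at this z (z outside [0, 19]); the r=3.5 cylinder at (14.5, -2.5) gives a regular 12-gon of circumradius 3.5 (constant along its height) (area = (12/2)·3.500²·sin(360°/12) = 36.75 mm²); Taking the union: only the r=3.5 cylinder at (14.5, -2.5) is present, so the union is just that shape — area = 36.75 mm². So its area = 36.75 mm². Layer 168 is larger (513.00 vs 36.75 mm²).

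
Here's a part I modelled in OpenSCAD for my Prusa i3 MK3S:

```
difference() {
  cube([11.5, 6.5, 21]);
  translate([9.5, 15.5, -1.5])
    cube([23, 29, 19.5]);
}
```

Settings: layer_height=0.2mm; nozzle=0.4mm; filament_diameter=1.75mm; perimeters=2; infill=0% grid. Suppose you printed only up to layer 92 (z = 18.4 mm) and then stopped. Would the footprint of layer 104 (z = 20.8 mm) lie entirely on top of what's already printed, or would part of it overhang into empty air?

Compare the two slices. At z = 18.4: the cube (footprint 11.5×6.5) is included at this height (area 74.75 mm²); the cube at (9.5, 15.5) is not intersected at this z (z outside [-1.5, 18]); Subtracting the remaining from the first: none of the subtracted shapes is present at this height, so the 11.5×6.5 cube is unchanged — area = 74.75 mm². At z = 20.8: the cube (footprint 11.5×6.5) is included at this height (area 74.75 mm²); the cube at (9.5, 15.5) does not reach this height (z outside [-1.5, 18]); Subtracting the remaining from the first: none of the subtracted shapes is present at this height, so the 11.5×6.5 cube is unchanged — area = 74.75 mm². Checking containment: the cross-section at z = 20.8 is a subset of the cross-section at z = 18.4.

entirely on top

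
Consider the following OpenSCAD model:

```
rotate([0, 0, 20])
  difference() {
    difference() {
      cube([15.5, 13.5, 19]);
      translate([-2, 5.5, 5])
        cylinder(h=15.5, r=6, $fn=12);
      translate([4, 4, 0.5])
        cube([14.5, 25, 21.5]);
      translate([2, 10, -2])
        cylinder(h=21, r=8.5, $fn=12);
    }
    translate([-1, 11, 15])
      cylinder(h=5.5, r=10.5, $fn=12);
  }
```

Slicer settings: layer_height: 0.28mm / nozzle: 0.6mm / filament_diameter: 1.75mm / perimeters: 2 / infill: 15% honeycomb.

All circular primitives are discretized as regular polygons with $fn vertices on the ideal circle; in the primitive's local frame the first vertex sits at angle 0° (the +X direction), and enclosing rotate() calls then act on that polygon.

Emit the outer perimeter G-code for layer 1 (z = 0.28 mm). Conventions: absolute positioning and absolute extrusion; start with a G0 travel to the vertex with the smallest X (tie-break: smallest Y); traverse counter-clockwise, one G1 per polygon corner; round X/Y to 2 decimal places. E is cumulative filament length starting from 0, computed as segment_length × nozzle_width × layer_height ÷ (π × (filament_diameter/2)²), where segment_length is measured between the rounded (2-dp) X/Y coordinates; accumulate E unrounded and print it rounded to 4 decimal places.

G0 X-0.70 Y1.91 Z0.28
G1 X0.00 Y0.00 E0.1421
G1 X14.57 Y5.30 E1.2250
G1 X9.95 Y17.99 E2.1682
G1 X4.37 Y15.96 E2.5830
G1 X6.45 Y12.99 E2.8362
G1 X6.83 Y8.60 E3.1440
G1 X4.97 Y4.62 E3.4509
G1 X1.37 Y2.09 E3.7582
G1 X-0.70 Y1.91 E3.9033

At z = 0.28 mm: the cube is present — its section is the full 15.5×13.5 rectangle; the cylinder at (-2, 5.5) is not intersected at this z (z outside [5, 20.5]); the cube at (4, 4) is absent (z outside [0.5, 22]); the r=8.5 cylinder at (2, 10) contributes a regular 12-gon of circumradius 8.5; Subtracting the remaining from the first: starting from the 15.5×13.5 cube, the r=8.5 cylinder at (2, 10) partially overlaps it — only the 105.76 mm² overlap (of its 216.75 mm²) is removed, clipping the outline — 1 connected region; the cylinder at (-1, 11) is not intersected at this z (z outside [15, 20.5]); Taking the first minus the rest: none of the subtracted shapes is present at this height, so the result so far is unchanged — 1 connected region; (whole slice rotated 20° about Z — lengths, areas and connectivity unchanged). The outline is a single polygon with 9 vertices. Extrusion per mm of travel: 0.6 × 0.28 / (π × 0.875²) = 0.069846. Accumulating E over each segment gives final E = 3.9033.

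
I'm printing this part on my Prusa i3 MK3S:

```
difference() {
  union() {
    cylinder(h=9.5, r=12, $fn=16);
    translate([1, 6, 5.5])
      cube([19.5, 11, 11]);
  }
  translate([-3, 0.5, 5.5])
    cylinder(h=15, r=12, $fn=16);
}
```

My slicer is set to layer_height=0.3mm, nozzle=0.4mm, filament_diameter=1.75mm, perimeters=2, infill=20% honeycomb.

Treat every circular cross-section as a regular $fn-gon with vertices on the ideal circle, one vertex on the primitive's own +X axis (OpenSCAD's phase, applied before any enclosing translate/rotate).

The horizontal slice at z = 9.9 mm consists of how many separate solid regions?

At z = 9.9 mm: the cylinder does not reach this height (z outside [0, 9.5]); the 19.5×11 cube at (1, 6) contributes its full rectangle; Combining (union): only the 19.5×11 cube at (1, 6) is present, so the union is just that shape — 1 connected region; the r=12 cylinder at (-3, 0.5) gives a regular 16-gon of circumradius 12 (constant along its height); Subtracting the remaining from the first: starting from the result so far, the r=12 cylinder at (-3, 0.5) partially overlaps it — only the 23.01 mm² overlap (of its 440.85 mm²) is removed, clipping the outline — 1 connected region. The result has 1 disconnected region.

1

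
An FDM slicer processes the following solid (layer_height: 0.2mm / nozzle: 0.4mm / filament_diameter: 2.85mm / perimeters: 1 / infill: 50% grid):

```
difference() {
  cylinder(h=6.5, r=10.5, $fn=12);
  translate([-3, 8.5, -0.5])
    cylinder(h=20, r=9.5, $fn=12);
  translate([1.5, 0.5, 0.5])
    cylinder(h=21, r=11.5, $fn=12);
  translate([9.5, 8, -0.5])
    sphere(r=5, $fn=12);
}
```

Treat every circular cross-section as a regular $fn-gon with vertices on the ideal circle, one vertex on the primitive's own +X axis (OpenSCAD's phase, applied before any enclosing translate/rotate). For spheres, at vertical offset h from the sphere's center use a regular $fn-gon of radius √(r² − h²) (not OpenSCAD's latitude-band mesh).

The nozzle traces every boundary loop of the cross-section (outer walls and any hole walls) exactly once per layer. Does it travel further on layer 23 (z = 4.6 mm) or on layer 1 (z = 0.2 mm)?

layer 1 (z = 0.2 mm)

Layer 23 (z = 4.6): the cylinder: section is a regular 12-gon, circumradius r=10.5 (perimeter = 2·12·10.500·sin(180°/12) = 65.22 mm); the cylinder at (-3, 8.5): section is a regular 12-gon, circumradius r=9.5 (perimeter = 2·12·9.500·sin(180°/12) = 59.01 mm); the r=11.5 cylinder at (1.5, 0.5) contributes a regular 12-gon of circumradius 11.5 (perimeter = 2·12·11.500·sin(180°/12) = 71.43 mm); the sphere at (9.5, 8) is not intersected at this z (|z−center|=5.100 > r=5); Taking the first minus the rest: starting from the r=10.5 cylinder, the r=9.5 cylinder at (-3, 8.5) partially overlaps it — only the 129.85 mm² overlap (of its 270.75 mm²) is removed, clipping the outline; the r=11.5 cylinder at (1.5, 0.5) partially overlaps it — only the 194.18 mm² overlap (of its 396.75 mm²) is removed, clipping the outline — boundary = 28.01 mm. So its perimeter = 28.01 mm. Layer 1 (z = 0.2): the r=10.5 cylinder contributes a regular 12-gon of circumradius 10.5 (perimeter = 2·12·10.500·sin(180°/12) = 65.22 mm); the r=9.5 cylinder at (-3, 8.5) contributes a regular 12-gon of circumradius 9.5 (perimeter = 2·12·9.500·sin(180°/12) = 59.01 mm); the cylinder at (1.5, 0.5) does not reach this height (z outside [0.5, 21.5]); the r=5 sphere at (9.5, 8) contributes a regular 12-gon of circumradius √(5²−0.7²) = 4.951 (perimeter = 2·12·4.951·sin(180°/12) = 30.75 mm); Taking the first minus the rest: starting from the r=10.5 cylinder, the r=9.5 cylinder at (-3, 8.5) partially overlaps it — only the 129.85 mm² overlap (of its 270.75 mm²) is removed, clipping the outline; the r=5 sphere at (9.5, 8) partially overlaps it — only the 10.28 mm² overlap (of its 73.53 mm²) is removed, clipping the outline — boundary = 62.21 mm. So its perimeter = 62.21 mm. Layer 1 is larger (62.21 vs 28.01 mm).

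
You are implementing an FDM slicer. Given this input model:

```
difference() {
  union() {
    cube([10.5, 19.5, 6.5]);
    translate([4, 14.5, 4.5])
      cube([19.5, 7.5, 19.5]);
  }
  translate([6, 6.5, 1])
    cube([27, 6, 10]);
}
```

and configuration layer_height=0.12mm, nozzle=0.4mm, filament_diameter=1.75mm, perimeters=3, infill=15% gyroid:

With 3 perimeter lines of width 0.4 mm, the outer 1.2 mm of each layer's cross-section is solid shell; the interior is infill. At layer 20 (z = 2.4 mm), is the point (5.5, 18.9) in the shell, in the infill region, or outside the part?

shell

At z = 2.4 mm: the 10.5×19.5 cube contributes its full rectangle; the cube at (4, 14.5) is not intersected at this z (z outside [4.5, 24]); Taking the union: only the 10.5×19.5 cube is present, so the union is just that shape — 1 connected region; the 27×6 cube at (6, 6.5) contributes its full rectangle; Subtracting the remaining from the first: starting from that combined region, the 27×6 cube at (6, 6.5) partially overlaps it — only the 27.00 mm² overlap (of its 162.00 mm²) is removed, clipping the outline — 1 connected region. Overall, the cross-section is a single solid region. The nearest boundary edge runs (0.00, 19.50)→(10.50, 19.50); distance from the point to it = 0.60 mm. The point is inside the cross-section, 0.60 mm from the nearest boundary — within the 1.2 mm shell band (3 × 0.4).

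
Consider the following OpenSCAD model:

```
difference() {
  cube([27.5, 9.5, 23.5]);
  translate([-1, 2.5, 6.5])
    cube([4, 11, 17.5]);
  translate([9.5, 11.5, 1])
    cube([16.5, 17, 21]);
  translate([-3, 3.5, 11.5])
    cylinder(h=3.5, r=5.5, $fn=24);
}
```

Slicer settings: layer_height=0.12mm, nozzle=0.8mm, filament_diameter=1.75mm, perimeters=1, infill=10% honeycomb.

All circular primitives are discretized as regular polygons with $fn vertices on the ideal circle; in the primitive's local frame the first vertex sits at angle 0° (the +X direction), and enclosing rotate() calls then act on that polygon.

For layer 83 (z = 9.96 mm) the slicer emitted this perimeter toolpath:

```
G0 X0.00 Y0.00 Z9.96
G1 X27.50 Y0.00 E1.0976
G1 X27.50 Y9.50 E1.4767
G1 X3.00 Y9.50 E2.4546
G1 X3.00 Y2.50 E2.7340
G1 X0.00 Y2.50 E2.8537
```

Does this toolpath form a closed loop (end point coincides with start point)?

no

Start point (G0): (0.00, 0.00). End point (last G1): the path does not return to the start — open.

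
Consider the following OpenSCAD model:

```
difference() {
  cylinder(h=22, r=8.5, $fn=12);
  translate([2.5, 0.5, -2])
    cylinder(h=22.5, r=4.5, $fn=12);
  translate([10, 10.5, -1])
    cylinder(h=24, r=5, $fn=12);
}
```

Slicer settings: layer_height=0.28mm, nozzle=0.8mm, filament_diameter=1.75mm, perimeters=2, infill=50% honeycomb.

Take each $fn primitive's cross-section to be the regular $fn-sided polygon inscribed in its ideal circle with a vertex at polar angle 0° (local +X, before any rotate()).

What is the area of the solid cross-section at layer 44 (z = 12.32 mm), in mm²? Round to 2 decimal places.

156.00 mm²

At z = 12.32 mm: the r=8.5 cylinder contributes a regular 12-gon of circumradius 8.5 (area = (12/2)·8.500²·sin(360°/12) = 216.75 mm²); the r=4.5 cylinder at (2.5, 0.5) contributes a regular 12-gon of circumradius 4.5 (area = (12/2)·4.500²·sin(360°/12) = 60.75 mm²); the r=5 cylinder at (10, 10.5) gives a regular 12-gon of circumradius 5 (constant along its height) (area = (12/2)·5.000²·sin(360°/12) = 75.00 mm²); Taking the first minus the rest: starting from the r=8.5 cylinder (216.75 mm²), the r=4.5 cylinder at (2.5, 0.5) lies wholly inside it (removes its full 60.75 mm² and its 27.95 mm outline becomes a hole wall); the r=5 cylinder at (10, 10.5) misses the remaining region (no effect) — area = 156.00 mm². Overall, the cross-section is one region with 1 hole. Net area = 156.00 mm².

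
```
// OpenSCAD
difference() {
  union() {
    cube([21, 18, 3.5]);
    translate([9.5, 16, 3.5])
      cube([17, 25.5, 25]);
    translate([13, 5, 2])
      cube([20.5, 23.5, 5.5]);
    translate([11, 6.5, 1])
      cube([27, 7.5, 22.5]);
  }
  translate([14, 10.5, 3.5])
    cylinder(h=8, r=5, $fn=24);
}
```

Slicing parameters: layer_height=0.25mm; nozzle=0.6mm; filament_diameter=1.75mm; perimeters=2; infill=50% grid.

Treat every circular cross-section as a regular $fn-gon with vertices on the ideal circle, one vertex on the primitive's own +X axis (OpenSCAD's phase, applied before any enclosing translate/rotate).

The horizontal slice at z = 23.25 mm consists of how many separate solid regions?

At z = 23.25 mm: the cube does not reach this height (z outside [0, 3.5]); the 17×25.5 cube at (9.5, 16) contributes its full rectangle; the cube at (13, 5) is absent (z outside [2, 7.5]); the cube at (11, 6.5) (footprint 27×7.5) is included at this height; Merging all regions: the 2 present regions are separate (no shared area or edge), so areas and boundary lengths simply add and each stays a separate island — 2 connected regions; the cylinder at (14, 10.5) does not reach this height (z outside [3.5, 11.5]); After the difference (first − rest): none of the subtracted shapes is present at this height, so that combined region is unchanged — 2 connected regions. The result has 2 disconnected regions.

2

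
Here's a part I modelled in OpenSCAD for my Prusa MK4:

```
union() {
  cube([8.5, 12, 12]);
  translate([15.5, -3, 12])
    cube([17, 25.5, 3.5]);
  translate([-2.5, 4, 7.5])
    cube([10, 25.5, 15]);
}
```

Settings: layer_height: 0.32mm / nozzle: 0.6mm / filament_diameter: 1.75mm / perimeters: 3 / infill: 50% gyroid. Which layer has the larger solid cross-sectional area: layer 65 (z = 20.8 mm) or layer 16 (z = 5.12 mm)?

layer 65 (z = 20.8 mm)

Layer 65 (z = 20.8): the cube is absent (z outside [0, 12]); the cube at (15.5, -3) does not reach this height (z outside [12, 15.5]); the cube at (-2.5, 4) (footprint 10×25.5) is included at this height (area 255.00 mm²); Taking the union: only the 10×25.5 cube at (-2.5, 4) is present, so the union is just that shape — area = 255.00 mm². So its area = 255.00 mm². Layer 16 (z = 5.12): the cube (footprint 8.5×12) is included at this height (area 102.00 mm²); the cube at (15.5, -3) is not intersected at this z (z outside [12, 15.5]); the cube at (-2.5, 4) is not intersected at this z (z outside [7.5, 22.5]); Combining (union): only the 8.5×12 cube is present, so the union is just that shape — area = 102.00 mm². So its area = 102.00 mm². Layer 65 is larger (255.00 vs 102.00 mm²).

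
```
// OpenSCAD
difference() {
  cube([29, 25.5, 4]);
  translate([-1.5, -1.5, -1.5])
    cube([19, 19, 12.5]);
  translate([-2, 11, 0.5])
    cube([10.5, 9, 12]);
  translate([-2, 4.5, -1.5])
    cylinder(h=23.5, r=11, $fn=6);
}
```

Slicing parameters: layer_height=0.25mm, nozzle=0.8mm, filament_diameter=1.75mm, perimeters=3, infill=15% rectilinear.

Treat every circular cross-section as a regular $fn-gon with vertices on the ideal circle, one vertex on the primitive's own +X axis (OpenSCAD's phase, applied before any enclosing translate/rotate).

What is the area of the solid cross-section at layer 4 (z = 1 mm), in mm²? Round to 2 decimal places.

412.00 mm²

At z = 1 mm: the cube is present — its section is the full 29×25.5 rectangle (area 739.50 mm²); the cube at (-1.5, -1.5) (footprint 19×19) is included at this height (area 361.00 mm²); the cube at (-2, 11) (footprint 10.5×9) is included at this height (area 94.50 mm²); the r=11 cylinder at (-2, 4.5) gives a regular 6-gon of circumradius 11 (constant along its height) (area = (6/2)·11.000²·sin(360°/6) = 314.37 mm²); Taking the first minus the rest: starting from the 29×25.5 cube (739.50 mm²), the 19×19 cube at (-1.5, -1.5) partially overlaps it — only the 306.25 mm² overlap (of its 361.00 mm²) is removed, clipping the outline; the 10.5×9 cube at (-2, 11) partially overlaps it — only the 21.25 mm² overlap (of its 94.50 mm²) is removed, clipping the outline; the r=11 cylinder at (-2, 4.5) misses the remaining region (no effect) — area = 412.00 mm². Overall, the cross-section is a single solid region. Net area = 412.00 mm².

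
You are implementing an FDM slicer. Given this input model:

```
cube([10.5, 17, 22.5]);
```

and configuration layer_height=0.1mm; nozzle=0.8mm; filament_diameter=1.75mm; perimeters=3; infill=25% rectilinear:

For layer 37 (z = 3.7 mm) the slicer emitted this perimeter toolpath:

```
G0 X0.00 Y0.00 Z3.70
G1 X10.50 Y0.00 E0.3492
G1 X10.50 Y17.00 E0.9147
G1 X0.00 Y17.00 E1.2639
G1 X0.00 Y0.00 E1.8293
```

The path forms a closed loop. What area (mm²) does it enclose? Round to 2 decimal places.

178.50 mm²

Apply the shoelace formula to the sequence of (X, Y) vertices; enclosed area = 178.50 mm².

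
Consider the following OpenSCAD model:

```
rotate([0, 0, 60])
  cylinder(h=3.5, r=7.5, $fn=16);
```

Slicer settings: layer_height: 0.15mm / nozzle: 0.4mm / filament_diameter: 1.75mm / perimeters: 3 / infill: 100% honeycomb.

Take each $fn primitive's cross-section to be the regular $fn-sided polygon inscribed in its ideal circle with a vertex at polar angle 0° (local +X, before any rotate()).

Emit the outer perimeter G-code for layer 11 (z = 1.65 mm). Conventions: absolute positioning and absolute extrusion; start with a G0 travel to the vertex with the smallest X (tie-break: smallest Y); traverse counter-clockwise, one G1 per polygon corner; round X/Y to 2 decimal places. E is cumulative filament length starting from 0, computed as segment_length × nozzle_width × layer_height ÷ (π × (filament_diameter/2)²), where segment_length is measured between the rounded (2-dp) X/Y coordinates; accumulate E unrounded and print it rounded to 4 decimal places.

At z = 1.65 mm: the r=7.5 cylinder contributes a regular 16-gon of circumradius 7.5; (whole slice rotated 60° about Z — lengths, areas and connectivity unchanged). The outline is a single polygon with 16 vertices. Extrusion per mm of travel: 0.4 × 0.15 / (π × 0.875²) = 0.024945. Accumulating E over each segment gives final E = 1.1682.

G0 X-7.44 Y0.98 Z1.65
G1 X-7.24 Y-1.94 E0.0730
G1 X-5.95 Y-4.57 E0.1461
G1 X-3.75 Y-6.50 E0.2191
G1 X-0.98 Y-7.44 E0.2921
G1 X1.94 Y-7.24 E0.3651
G1 X4.57 Y-5.95 E0.4381
G1 X6.50 Y-3.75 E0.5111
G1 X7.44 Y-0.98 E0.5841
G1 X7.24 Y1.94 E0.6571
G1 X5.95 Y4.57 E0.7302
G1 X3.75 Y6.50 E0.8032
G1 X0.98 Y7.44 E0.8762
G1 X-1.94 Y7.24 E0.9492
G1 X-4.57 Y5.95 E1.0222
G1 X-6.50 Y3.75 E1.0953
G1 X-7.44 Y0.98 E1.1682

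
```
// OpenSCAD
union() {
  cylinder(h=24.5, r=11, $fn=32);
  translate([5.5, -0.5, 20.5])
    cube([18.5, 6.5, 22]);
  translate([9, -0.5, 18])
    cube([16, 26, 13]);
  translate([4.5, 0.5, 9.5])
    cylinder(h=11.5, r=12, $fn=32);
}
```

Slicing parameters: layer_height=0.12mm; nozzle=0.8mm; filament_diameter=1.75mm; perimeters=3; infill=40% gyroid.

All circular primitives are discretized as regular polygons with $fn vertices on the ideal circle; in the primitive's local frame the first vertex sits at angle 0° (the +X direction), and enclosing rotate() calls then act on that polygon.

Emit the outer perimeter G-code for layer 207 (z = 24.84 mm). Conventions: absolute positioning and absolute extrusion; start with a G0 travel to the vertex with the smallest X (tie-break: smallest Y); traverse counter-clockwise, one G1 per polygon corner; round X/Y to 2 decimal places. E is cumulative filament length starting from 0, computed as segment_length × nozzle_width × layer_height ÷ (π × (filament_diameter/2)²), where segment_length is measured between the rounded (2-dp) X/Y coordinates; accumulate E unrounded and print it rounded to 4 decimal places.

At z = 24.84 mm: the cylinder is not intersected at this z (z outside [0, 24.5]); the 18.5×6.5 cube at (5.5, -0.5) contributes its full rectangle; the 16×26 cube at (9, -0.5) contributes its full rectangle; the cylinder at (4.5, 0.5) does not reach this height (z outside [9.5, 21]); Taking the union: the regions partially overlap (shared area 97.50 mm²), so overlapping operands fuse into one piece — 1 connected region. The outline is a single polygon with 6 vertices. Extrusion per mm of travel: 0.8 × 0.12 / (π × 0.875²) = 0.039912. Accumulating E over each segment gives final E = 3.6320.

G0 X5.50 Y-0.50 Z24.84
G1 X25.00 Y-0.50 E0.7783
G1 X25.00 Y25.50 E1.8160
G1 X9.00 Y25.50 E2.4546
G1 X9.00 Y6.00 E3.2329
G1 X5.50 Y6.00 E3.3726
G1 X5.50 Y-0.50 E3.6320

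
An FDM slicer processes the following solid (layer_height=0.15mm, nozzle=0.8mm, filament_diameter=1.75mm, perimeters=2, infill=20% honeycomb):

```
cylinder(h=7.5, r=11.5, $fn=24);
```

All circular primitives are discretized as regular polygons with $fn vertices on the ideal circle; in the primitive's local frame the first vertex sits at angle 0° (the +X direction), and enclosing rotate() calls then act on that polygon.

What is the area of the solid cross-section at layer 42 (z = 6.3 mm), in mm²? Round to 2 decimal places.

410.75 mm²

At z = 6.3 mm: the r=11.5 cylinder gives a regular 24-gon of circumradius 11.5 (constant along its height) (area = (24/2)·11.500²·sin(360°/24) = 410.75 mm²). Overall, the cross-section is a single solid region. Net area = 410.75 mm².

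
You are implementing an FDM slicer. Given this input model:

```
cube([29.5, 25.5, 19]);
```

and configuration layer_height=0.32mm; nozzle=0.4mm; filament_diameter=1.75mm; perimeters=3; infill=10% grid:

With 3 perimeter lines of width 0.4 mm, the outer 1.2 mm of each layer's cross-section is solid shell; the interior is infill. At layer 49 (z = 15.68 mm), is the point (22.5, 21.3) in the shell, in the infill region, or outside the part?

infill

At z = 15.68 mm: the cube is present — its section is the full 29.5×25.5 rectangle. Overall, the cross-section is a single solid region. The nearest boundary edge runs (29.50, 25.50)→(0.00, 25.50); distance from the point to it = 4.20 mm. The point is inside the cross-section and 4.20 mm from the nearest boundary — more than the 1.2 mm shell width (3 × 0.4), so it's in the infill interior.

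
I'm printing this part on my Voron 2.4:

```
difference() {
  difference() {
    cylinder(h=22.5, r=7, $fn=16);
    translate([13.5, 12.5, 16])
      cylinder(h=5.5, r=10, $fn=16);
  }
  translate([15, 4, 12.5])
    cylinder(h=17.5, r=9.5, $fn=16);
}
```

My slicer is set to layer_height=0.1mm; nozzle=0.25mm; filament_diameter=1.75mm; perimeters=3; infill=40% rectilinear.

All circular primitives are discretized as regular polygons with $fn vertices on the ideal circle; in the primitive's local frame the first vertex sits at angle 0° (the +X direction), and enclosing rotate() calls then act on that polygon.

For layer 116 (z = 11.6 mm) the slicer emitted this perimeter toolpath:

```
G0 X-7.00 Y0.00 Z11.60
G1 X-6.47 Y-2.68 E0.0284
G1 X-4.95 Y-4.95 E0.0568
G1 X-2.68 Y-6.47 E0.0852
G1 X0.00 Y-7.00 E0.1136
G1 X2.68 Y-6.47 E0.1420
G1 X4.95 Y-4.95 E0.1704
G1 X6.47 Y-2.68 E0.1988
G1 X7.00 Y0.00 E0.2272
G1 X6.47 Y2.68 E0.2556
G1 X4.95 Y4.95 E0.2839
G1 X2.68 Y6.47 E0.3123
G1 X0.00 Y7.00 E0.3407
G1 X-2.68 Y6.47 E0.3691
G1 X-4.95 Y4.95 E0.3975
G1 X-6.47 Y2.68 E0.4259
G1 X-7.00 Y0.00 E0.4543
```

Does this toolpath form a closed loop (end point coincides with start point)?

Start point (G0): (-7.00, 0.00). End point (last G1): the path returns to the start — closed.

yes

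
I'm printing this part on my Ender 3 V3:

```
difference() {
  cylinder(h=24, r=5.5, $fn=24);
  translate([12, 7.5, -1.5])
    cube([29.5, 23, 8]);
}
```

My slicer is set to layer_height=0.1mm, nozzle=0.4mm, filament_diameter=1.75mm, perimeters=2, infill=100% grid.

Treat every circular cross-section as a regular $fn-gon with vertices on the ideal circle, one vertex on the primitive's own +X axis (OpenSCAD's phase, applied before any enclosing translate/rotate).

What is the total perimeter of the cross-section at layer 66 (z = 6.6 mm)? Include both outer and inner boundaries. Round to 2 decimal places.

34.46 mm

At z = 6.6 mm: the r=5.5 cylinder gives a regular 24-gon of circumradius 5.5 (constant along its height) (perimeter = 2·24·5.500·sin(180°/24) = 34.46 mm); the cube at (12, 7.5) is not intersected at this z (z outside [-1.5, 6.5]); Taking the first minus the rest: none of the subtracted shapes is present at this height, so the r=5.5 cylinder is unchanged — boundary = 34.46 mm. Overall, the cross-section is a single solid region. Total boundary length (outer) = 34.46 mm.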